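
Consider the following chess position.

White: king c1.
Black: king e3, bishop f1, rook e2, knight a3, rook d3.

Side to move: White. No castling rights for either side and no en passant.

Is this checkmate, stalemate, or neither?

White to move; white king on c1.
In check: no.
King squares — b1: attacked by Na3; d1: attacked by Rd3; b2: attacked by Re2; c2: attacked by Re2; d2: attacked by Re2.
Legal moves for White: none.
Not in check and no legal moves → stalemate.

stalemate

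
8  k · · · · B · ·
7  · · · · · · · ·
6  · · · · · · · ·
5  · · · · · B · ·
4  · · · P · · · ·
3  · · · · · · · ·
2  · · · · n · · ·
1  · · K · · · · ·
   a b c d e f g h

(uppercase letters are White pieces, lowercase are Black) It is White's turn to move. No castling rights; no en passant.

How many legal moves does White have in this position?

White to move; king on c1.
In check: yes, from the black knight on e2.
Legal moves: Kd2, Kc2, Kb2, Kd1, Kb1.
Count: 5.

5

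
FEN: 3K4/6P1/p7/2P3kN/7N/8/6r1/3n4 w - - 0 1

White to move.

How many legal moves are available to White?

17

White to move; king on d8.
In check: no.
Legal moves: Ke8, Kc8, Ke7, Kd7, Kc7, Nf6, Nf4, Ng3, Ng6, Nf5, Nf3+, Nxg2, g8=Q+, g8=R+, g8=B, g8=N, c6.
Count: 17.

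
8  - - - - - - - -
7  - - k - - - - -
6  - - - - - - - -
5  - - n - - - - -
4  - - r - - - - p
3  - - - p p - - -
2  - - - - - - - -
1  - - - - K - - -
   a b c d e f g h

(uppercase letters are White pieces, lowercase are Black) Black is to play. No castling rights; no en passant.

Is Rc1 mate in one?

After Rc1: white king on e1; in check: yes, from the black rook on c1.
King squares — d1: attacked by Rc1; f1: attacked by Rc1; d2: attacked by Pe3; e2: attacked by Pd3; f2: attacked by Pe3.
White has no legal moves → checkmate.

yes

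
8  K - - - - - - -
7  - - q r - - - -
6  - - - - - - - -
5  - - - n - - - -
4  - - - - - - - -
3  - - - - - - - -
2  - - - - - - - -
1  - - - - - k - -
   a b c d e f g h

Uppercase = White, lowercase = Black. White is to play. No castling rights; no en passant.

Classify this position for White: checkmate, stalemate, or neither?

White to move; white king on a8.
In check: no.
King squares — a7: attacked by Qc7; b7: attacked by Qc7; b8: attacked by Qc7.
Legal moves for White: none.
Not in check and no legal moves → stalemate.

stalemate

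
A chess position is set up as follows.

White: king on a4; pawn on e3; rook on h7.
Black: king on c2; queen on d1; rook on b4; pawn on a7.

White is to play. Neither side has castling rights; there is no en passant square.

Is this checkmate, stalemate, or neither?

White to move; white king on a4.
In check: yes, from the black rook on b4.
Legal moves for White: Ka5, Kxb4, Ka3.
White is in check but has 3 legal moves → neither.

neither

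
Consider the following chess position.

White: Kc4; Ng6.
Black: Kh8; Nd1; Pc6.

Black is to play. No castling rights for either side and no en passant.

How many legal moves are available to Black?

Black to move; king on h8.
In check: yes, from the white knight on g6.
Legal moves: Kg8, Kh7, Kg7.
Count: 3.

3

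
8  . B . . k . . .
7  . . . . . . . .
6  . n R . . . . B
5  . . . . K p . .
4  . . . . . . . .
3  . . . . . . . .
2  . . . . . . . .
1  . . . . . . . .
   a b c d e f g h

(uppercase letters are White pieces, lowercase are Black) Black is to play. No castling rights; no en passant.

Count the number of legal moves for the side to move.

Black to move; king on e8.
In check: no.
Legal moves: Kd8, Kf7, Ke7, Kd7, Nc8, Na8, Nd7+, Nd5, Nc4+, Na4, f4.
Count: 11.

11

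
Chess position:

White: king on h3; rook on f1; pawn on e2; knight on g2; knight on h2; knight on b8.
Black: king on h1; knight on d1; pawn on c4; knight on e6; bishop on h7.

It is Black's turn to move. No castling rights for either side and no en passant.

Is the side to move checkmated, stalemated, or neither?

checkmate

Black to move; black king on h1.
In check: yes, from the white rook on f1.
King squares — g1: attacked by Rf1; g2: attacked by Kh3; h2: attacked by Kh3.
Legal moves for Black: none.
In check with no legal moves → checkmate.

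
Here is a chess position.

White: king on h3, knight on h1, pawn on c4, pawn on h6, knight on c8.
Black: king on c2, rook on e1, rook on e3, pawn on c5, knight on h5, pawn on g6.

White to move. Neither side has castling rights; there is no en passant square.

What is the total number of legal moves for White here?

White to move; king on h3.
In check: yes, from the black rook on e3.
Legal moves: Kh4, Kg4, Kh2, Kg2, Ng3.
Count: 5.

5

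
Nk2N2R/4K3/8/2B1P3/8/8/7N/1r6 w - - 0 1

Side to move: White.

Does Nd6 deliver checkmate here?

After Nd6: black king on b8; in check: yes, from the white rook on h8.
King squares — a7: attacked by Bc5; b7: attacked by Nd6; c7: attacked by Na8; a8: attacked by Rh8; c8: attacked by Nd6.
Black has no legal moves → checkmate.

yes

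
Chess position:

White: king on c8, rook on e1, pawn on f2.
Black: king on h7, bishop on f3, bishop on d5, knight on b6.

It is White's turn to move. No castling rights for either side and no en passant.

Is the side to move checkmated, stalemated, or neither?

White to move; white king on c8.
In check: yes, from the black knight on b6.
King squares — b7: attacked by Bd5; c7: available; d7: attacked by Nb6; b8: available; d8: available.
Legal moves for White: Kd8, Kb8, Kc7.
White is in check but has 3 legal moves → neither.

neither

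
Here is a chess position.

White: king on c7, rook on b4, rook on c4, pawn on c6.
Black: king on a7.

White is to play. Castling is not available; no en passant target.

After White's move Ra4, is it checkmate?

After Ra4: black king on a7; in check: yes, from the white rook on a4.
King squares — a6: attacked by Ra4; b6: attacked by Kc7; b7: attacked by Pc6; a8: attacked by Ra4; b8: attacked by Kc7.
Black has no legal moves → checkmate.

yes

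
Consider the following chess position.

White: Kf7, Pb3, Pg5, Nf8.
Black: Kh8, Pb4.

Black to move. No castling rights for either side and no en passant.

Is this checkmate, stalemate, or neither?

Black to move; black king on h8.
In check: no.
King squares — g7: attacked by Kf7; h7: attacked by Nf8; g8: attacked by Kf7.
Legal moves for Black: none.
Not in check and no legal moves → stalemate.

stalemate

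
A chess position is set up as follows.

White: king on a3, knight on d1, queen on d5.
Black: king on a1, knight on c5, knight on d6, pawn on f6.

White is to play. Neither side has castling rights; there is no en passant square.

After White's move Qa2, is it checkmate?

yes

After Qa2: black king on a1; in check: yes, from the white queen on a2.
King squares — b1: attacked by Qa2; a2: attacked by Ka3; b2: attacked by Nd1.
Black has no legal moves → checkmate.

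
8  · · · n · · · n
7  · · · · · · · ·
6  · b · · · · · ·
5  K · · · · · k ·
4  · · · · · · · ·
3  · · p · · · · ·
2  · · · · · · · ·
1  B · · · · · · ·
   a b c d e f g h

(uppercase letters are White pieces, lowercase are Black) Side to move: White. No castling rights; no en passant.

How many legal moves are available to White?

5

White to move; king on a5.
In check: yes, from the black bishop on b6.
Legal moves: Kxb6, Ka6, Kb5, Kb4, Ka4.
Count: 5.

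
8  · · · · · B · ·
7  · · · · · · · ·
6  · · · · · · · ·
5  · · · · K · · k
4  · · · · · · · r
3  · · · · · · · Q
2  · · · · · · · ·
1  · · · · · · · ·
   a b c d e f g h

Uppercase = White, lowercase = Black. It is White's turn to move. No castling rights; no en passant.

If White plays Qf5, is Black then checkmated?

yes

After Qf5: black king on h5; in check: yes, from the white queen on f5.
King squares — g4: attacked by Qf5; h4: own rook; g5: attacked by Qf5; g6: attacked by Qf5; h6: attacked by Bf8.
Black has no legal moves → checkmate.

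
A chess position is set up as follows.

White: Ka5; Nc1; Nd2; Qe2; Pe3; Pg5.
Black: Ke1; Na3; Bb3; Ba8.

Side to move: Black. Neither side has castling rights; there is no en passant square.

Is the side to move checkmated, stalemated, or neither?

checkmate

Black to move; black king on e1.
In check: yes, from the white queen on e2.
King squares — d1: attacked by Qe2; f1: attacked by Nd2; d2: attacked by Qe2; e2: attacked by Nc1; f2: attacked by Qe2.
Legal moves for Black: none.
In check with no legal moves → checkmate.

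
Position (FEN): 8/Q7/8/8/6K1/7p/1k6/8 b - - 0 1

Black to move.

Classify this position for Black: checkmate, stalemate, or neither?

Black to move; black king on b2.
In check: no.
Legal moves for Black: Kc3, Kb3, Kc2, Kc1, Kb1, h2.
Black has 6 legal moves and is not in check → neither.

neither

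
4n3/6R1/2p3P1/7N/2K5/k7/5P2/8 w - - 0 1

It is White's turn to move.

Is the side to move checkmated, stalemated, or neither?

White to move; white king on c4.
In check: no.
Legal moves for White: Rg8, Rh7, Rf7, Re7, Rd7, Rc7, Rb7, Ra7+, Nf6, Nf4, Ng3, Kc5, Kd4, Kd3, Kc3, f3, f4.
White has 17 legal moves and is not in check → neither.

neither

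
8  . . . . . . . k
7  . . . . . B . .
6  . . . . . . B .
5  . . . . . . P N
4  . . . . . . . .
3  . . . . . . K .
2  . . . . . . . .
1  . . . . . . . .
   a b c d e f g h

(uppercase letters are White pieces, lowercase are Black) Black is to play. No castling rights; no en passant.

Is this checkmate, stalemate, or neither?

stalemate

Black to move; black king on h8.
In check: no.
King squares — g7: attacked by Nh5; h7: attacked by Bg6; g8: attacked by Bf7.
Legal moves for Black: none.
Not in check and no legal moves → stalemate.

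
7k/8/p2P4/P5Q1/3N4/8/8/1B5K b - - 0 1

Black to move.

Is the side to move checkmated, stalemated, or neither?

stalemate

Black to move; black king on h8.
In check: no.
King squares — g7: attacked by Qg5; h7: attacked by Bb1; g8: attacked by Qg5.
Legal moves for Black: none.
Not in check and no legal moves → stalemate.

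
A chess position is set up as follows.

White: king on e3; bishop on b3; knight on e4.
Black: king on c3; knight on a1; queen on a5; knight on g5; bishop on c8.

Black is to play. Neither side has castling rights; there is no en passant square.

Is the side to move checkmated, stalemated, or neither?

neither

Black to move; black king on c3.
In check: yes, from the white knight on e4.
King squares — b2: available; c2: attacked by Bb3; d2: attacked by Ke3; b3: available; d3: attacked by Ke3; b4: available; c4: attacked by Bb3; d4: attacked by Ke3.
Legal moves for Black: Kb4, Kxb3, Kb2, Nxe4.
Black is in check but has 4 legal moves → neither.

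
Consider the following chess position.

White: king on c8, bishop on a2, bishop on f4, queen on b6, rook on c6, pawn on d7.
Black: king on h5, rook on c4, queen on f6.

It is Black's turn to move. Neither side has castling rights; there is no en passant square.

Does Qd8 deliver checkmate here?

no

After Qd8: white king on c8; in check: yes, from the black queen on d8.
White has 3 legal replies: Kxd8, Kb7, Qxd8.
In check but a legal move exists → not checkmate.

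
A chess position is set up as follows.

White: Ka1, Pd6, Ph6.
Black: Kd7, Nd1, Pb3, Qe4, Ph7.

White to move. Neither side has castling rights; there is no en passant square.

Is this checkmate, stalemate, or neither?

stalemate

White to move; white king on a1.
In check: no.
King squares — b1: attacked by Qe4; a2: attacked by Pb3; b2: attacked by Nd1.
Legal moves for White: none.
Not in check and no legal moves → stalemate.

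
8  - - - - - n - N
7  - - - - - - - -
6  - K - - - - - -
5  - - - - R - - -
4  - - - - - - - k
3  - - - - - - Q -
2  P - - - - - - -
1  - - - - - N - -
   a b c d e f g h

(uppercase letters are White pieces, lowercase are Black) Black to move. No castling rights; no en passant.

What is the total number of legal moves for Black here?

0

Black to move; king on h4.
In check: yes, from the white queen on g3.
Legal moves: none.
Count: 0.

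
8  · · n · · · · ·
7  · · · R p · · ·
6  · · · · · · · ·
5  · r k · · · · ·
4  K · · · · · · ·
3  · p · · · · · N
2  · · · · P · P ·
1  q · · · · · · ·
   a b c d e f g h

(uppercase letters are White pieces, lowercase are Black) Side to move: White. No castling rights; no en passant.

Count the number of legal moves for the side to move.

0

White to move; king on a4.
In check: yes, from the black queen on a1.
Legal moves: none.
Count: 0.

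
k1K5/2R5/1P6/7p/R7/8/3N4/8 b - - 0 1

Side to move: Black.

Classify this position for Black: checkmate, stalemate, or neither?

Black to move; black king on a8.
In check: yes, from the white rook on a4.
King squares — a7: attacked by Ra4; b7: attacked by Rc7; b8: attacked by Kc8.
Legal moves for Black: none.
In check with no legal moves → checkmate.

checkmate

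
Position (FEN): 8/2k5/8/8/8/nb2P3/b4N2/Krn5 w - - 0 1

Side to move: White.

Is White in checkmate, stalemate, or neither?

White to move; white king on a1.
In check: yes, from the black rook on b1.
King squares — b1: attacked by Ba2; a2: attacked by Nc1; b2: attacked by Rb1.
Legal moves for White: none.
In check with no legal moves → checkmate.

checkmate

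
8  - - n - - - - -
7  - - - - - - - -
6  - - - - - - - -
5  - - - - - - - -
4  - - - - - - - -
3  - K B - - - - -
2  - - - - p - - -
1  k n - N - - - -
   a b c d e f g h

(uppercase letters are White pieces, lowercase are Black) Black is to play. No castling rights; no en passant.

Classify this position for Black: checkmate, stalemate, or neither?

Black to move; black king on a1.
In check: yes, from the white bishop on c3.
Legal moves for Black: Nxc3.
Black is in check but has 1 legal move → neither.

neither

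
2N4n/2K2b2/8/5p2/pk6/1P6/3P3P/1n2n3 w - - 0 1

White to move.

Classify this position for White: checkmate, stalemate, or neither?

neither

White to move; white king on c7.
In check: no.
Legal moves for White: Ne7, Na7, Nd6, Nb6, Kd8, Kb8, Kd7, Kb7, Kd6, Kc6, Kb6, bxa4, h3, d3, h4, d4.
White has 16 legal moves and is not in check → neither.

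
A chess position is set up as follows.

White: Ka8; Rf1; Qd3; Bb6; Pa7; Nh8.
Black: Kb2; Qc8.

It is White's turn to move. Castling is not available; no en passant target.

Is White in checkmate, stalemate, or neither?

checkmate

White to move; white king on a8.
In check: yes, from the black queen on c8.
King squares — a7: own pawn; b7: attacked by Qc8; b8: attacked by Qc8.
Legal moves for White: none.
In check with no legal moves → checkmate.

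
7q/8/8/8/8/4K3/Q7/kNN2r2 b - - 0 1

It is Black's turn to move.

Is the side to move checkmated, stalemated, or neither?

checkmate

Black to move; black king on a1.
In check: yes, from the white queen on a2.
King squares — b1: attacked by Qa2; a2: attacked by Nc1; b2: attacked by Qa2.
Legal moves for Black: none.
In check with no legal moves → checkmate.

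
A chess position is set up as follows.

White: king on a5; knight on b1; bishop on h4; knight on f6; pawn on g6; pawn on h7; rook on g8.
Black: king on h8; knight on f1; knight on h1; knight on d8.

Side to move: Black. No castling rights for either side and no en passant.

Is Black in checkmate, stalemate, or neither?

Black to move; black king on h8.
In check: yes, from the white rook on g8.
King squares — g7: attacked by Rg8; h7: attacked by Nf6; g8: attacked by Nf6.
Legal moves for Black: none.
In check with no legal moves → checkmate.

checkmate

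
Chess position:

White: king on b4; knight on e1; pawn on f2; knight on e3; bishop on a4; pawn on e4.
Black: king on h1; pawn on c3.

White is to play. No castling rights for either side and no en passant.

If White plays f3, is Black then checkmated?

no

After f3: black king on h1; in check: no.
Black is not in check, so this cannot be checkmate.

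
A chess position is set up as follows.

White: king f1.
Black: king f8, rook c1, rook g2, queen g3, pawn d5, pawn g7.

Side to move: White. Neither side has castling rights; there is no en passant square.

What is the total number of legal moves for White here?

0

White to move; king on f1.
In check: yes, from the black rook on c1.
Legal moves: none.
Count: 0.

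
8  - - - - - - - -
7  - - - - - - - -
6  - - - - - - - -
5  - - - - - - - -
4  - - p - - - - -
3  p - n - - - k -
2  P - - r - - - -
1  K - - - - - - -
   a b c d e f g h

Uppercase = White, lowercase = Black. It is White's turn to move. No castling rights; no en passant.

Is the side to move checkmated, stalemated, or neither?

stalemate

White to move; white king on a1.
In check: no.
King squares — b1: attacked by Nc3; a2: own pawn; b2: attacked by Rd2.
Legal moves for White: none.
Not in check and no legal moves → stalemate.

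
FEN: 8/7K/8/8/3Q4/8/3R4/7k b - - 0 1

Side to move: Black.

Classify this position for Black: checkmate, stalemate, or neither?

stalemate

Black to move; black king on h1.
In check: no.
King squares — g1: attacked by Qd4; g2: attacked by Rd2; h2: attacked by Rd2.
Legal moves for Black: none.
Not in check and no legal moves → stalemate.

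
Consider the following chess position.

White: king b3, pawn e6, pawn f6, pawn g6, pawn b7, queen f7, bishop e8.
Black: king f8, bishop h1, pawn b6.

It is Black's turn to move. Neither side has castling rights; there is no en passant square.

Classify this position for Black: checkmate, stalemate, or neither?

Black to move; black king on f8.
In check: yes, from the white queen on f7.
King squares — e7: attacked by Pf6; f7: attacked by Pe6; g7: attacked by Pf6; e8: attacked by Qf7; g8: attacked by Qf7.
Legal moves for Black: none.
In check with no legal moves → checkmate.

checkmate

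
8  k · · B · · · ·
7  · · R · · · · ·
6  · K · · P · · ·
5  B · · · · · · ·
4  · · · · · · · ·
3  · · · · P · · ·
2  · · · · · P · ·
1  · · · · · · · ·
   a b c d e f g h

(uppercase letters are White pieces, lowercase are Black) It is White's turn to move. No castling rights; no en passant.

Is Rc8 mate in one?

yes

After Rc8: black king on a8; in check: yes, from the white rook on c8.
King squares — a7: attacked by Kb6; b7: attacked by Kb6; b8: attacked by Rc8.
Black has no legal moves → checkmate.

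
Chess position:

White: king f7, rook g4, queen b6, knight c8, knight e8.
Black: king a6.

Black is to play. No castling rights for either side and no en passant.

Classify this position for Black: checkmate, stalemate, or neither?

Black to move; black king on a6.
In check: yes, from the white queen on b6.
King squares — a5: attacked by Qb6; b5: attacked by Qb6; b6: attacked by Nc8; a7: attacked by Qb6; b7: attacked by Qb6.
Legal moves for Black: none.
In check with no legal moves → checkmate.

checkmate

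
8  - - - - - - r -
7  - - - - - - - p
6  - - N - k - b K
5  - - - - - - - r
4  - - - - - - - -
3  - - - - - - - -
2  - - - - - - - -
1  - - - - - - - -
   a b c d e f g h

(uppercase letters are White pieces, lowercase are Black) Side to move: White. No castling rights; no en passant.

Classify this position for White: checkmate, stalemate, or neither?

checkmate

White to move; white king on h6.
In check: yes, from the black rook on h5.
King squares — g5: attacked by Rh5; h5: attacked by Bg6; g6: attacked by Ph7; g7: attacked by Rg8; h7: attacked by Rh5.
Legal moves for White: none.
In check with no legal moves → checkmate.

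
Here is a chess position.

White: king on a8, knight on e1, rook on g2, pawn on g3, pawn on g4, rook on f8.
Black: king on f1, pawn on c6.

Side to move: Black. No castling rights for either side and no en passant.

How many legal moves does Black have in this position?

1

Black to move; king on f1.
In check: yes, from the white rook on f8.
Legal moves: Kxe1.
Count: 1.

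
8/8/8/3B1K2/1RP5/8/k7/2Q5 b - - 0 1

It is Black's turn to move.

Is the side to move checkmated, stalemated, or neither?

Black to move; black king on a2.
In check: no.
King squares — a1: attacked by Qc1; b1: attacked by Qc1; b2: attacked by Qc1; a3: attacked by Qc1; b3: attacked by Rb4.
Legal moves for Black: none.
Not in check and no legal moves → stalemate.

stalemate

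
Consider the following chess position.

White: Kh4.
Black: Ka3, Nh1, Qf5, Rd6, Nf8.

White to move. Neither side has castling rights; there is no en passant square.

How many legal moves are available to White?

White to move; king on h4.
In check: no.
Legal moves: none.
Count: 0.

0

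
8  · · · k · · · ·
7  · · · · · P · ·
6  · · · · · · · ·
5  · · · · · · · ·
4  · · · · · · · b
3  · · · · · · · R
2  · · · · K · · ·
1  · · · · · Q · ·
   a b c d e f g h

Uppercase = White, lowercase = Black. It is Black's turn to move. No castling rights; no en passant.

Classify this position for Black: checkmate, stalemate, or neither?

neither

Black to move; black king on d8.
In check: no.
Legal moves for Black: Kc8, Ke7, Kd7, Kc7, Be7, Bf6, Bg5, Bg3, Bf2, Be1.
Black has 10 legal moves and is not in check → neither.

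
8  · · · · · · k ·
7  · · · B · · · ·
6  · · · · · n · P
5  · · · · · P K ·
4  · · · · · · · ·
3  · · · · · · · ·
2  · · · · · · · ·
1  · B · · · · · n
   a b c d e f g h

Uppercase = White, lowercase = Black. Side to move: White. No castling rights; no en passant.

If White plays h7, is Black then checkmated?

After h7: black king on g8; in check: yes, from the white pawn on h7.
Black has 6 legal replies: Kh8, Kf8, Kxh7, Kg7, Kf7, Nxh7+.
In check but a legal move exists → not checkmate.

no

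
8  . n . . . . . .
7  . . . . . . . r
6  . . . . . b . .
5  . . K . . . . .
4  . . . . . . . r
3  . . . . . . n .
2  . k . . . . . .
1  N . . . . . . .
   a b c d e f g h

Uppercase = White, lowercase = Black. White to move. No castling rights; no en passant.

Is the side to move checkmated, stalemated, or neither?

White to move; white king on c5.
In check: no.
Legal moves for White: Kd6, Kb6, Kd5, Kb5, Nb3, Nc2.
White has 6 legal moves and is not in check → neither.

neither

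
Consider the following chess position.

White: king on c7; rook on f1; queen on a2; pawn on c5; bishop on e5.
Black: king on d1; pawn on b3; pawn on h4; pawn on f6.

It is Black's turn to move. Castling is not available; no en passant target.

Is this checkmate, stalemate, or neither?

Black to move; black king on d1.
In check: yes, from the white rook on f1.
King squares — c1: attacked by Rf1; e1: attacked by Rf1; c2: attacked by Qa2; d2: attacked by Qa2; e2: attacked by Qa2.
Legal moves for Black: none.
In check with no legal moves → checkmate.

checkmate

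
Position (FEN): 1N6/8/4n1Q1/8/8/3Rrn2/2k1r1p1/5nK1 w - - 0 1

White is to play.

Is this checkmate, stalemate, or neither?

checkmate

White to move; white king on g1.
In check: yes, from the black knight on f3.
King squares — f1: attacked by Pg2; h1: attacked by Pg2; f2: attacked by Re2; g2: attacked by Re2; h2: attacked by Nf1.
Legal moves for White: none.
In check with no legal moves → checkmate.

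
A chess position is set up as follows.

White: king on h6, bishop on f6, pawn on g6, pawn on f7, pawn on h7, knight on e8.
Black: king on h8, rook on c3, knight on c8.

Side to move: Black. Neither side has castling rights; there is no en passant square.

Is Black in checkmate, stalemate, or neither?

checkmate

Black to move; black king on h8.
In check: yes, from the white bishop on f6.
King squares — g7: attacked by Bf6; h7: attacked by Pg6; g8: attacked by Pf7.
Legal moves for Black: none.
In check with no legal moves → checkmate.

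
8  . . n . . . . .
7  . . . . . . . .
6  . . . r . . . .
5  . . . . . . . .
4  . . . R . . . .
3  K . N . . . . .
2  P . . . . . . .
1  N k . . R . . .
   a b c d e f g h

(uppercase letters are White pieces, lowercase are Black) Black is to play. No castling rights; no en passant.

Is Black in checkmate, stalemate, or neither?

Black to move; black king on b1.
In check: yes, from the white rook on e1 and the white knight on c3.
King squares — a1: attacked by Re1; c1: attacked by Re1; a2: attacked by Ka3; b2: attacked by Ka3; c2: attacked by Na1.
Legal moves for Black: none.
In check with no legal moves → checkmate.

checkmate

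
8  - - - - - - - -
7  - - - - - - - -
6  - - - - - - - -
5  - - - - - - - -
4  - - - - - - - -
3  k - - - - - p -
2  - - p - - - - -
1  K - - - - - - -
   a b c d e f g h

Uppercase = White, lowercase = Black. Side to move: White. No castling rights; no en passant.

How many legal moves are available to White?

White to move; king on a1.
In check: no.
Legal moves: none.
Count: 0.

0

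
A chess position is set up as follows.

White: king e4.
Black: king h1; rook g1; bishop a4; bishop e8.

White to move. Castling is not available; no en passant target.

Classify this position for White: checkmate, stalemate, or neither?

neither

White to move; white king on e4.
In check: no.
Legal moves for White: Kf5, Ke5, Kd5, Kf4, Kd4, Kf3, Ke3, Kd3.
White has 8 legal moves and is not in check → neither.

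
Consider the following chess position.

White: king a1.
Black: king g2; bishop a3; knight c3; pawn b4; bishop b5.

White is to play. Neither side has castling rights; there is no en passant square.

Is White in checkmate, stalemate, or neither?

White to move; white king on a1.
In check: no.
King squares — b1: attacked by Nc3; a2: attacked by Nc3; b2: attacked by Ba3.
Legal moves for White: none.
Not in check and no legal moves → stalemate.

stalemate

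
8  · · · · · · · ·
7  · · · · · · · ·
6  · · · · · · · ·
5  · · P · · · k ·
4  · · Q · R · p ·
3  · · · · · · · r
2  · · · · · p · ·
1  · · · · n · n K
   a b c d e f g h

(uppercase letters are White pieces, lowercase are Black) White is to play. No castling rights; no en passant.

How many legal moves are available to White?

White to move; king on h1.
In check: yes, from the black rook on h3.
Legal moves: none.
Count: 0.

0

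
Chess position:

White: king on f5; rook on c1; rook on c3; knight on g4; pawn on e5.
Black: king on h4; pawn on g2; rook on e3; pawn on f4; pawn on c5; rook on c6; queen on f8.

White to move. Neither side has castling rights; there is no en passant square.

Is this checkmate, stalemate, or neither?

neither

White to move; white king on f5.
In check: yes, from the black queen on f8.
Legal moves for White: Nf6.
White is in check but has 1 legal move → neither.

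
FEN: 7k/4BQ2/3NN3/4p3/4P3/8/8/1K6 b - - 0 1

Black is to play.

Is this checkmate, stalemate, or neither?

stalemate

Black to move; black king on h8.
In check: no.
King squares — g7: attacked by Ne6; h7: attacked by Qf7; g8: attacked by Qf7.
Legal moves for Black: none.
Not in check and no legal moves → stalemate.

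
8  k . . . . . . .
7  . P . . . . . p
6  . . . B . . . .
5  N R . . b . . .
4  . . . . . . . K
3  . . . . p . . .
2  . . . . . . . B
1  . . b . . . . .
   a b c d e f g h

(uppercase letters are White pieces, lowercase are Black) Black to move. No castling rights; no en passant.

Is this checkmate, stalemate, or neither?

Black to move; black king on a8.
In check: yes, from the white pawn on b7.
Legal moves for Black: Ka7.
Black is in check but has 1 legal move → neither.

neither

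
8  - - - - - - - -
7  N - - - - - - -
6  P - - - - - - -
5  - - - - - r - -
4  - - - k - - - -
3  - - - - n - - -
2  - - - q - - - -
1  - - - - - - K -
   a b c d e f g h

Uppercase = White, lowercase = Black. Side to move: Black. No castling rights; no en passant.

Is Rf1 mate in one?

yes

After Rf1: white king on g1; in check: yes, from the black rook on f1.
King squares — f1: attacked by Ne3; h1: attacked by Rf1; f2: attacked by Rf1; g2: attacked by Qd2; h2: attacked by Qd2.
White has no legal moves → checkmate.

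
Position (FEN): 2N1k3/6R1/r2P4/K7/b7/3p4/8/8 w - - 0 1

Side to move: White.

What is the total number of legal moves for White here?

2

White to move; king on a5.
In check: yes, from the black rook on a6.
Legal moves: Kxa6, Kb4.
Count: 2.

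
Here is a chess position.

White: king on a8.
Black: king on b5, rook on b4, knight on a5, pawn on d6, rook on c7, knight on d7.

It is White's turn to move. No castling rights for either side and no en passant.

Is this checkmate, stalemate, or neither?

White to move; white king on a8.
In check: no.
King squares — a7: attacked by Rc7; b7: attacked by Na5; b8: attacked by Nd7.
Legal moves for White: none.
Not in check and no legal moves → stalemate.

stalemate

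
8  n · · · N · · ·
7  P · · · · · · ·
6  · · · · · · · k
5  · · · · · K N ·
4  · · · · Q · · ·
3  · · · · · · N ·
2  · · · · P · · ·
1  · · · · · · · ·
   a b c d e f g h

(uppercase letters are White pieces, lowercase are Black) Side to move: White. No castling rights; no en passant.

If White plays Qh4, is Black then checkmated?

yes

After Qh4: black king on h6; in check: yes, from the white queen on h4.
King squares — g5: attacked by Qh4; h5: attacked by Ng3; g6: attacked by Kf5; g7: attacked by Ne8; h7: attacked by Qh4.
Black has no legal moves → checkmate.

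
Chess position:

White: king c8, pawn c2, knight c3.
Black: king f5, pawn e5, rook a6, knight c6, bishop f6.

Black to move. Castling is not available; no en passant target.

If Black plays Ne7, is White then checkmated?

After Ne7: white king on c8; in check: yes, from the black knight on e7.
White has 5 legal replies: Kd8, Kb8, Kd7, Kc7, Kb7.
In check but a legal move exists → not checkmate.

no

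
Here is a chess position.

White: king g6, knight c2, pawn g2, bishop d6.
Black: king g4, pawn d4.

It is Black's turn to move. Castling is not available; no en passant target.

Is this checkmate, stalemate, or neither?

neither

Black to move; black king on g4.
In check: no.
Legal moves for Black: Kh4, d3.
Black has 2 legal moves and is not in check → neither.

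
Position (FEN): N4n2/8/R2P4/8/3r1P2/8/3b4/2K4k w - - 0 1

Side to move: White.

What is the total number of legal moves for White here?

White to move; king on c1.
In check: yes, from the black bishop on d2.
Legal moves: Kc2, Kb2, Kd1, Kb1.
Count: 4.

4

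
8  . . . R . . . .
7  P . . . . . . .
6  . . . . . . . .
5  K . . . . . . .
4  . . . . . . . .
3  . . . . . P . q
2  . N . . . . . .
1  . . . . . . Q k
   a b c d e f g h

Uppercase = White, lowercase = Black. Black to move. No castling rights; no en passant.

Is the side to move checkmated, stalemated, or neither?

neither

Black to move; black king on h1.
In check: yes, from the white queen on g1.
Legal moves for Black: Kxg1.
Black is in check but has 1 legal move → neither.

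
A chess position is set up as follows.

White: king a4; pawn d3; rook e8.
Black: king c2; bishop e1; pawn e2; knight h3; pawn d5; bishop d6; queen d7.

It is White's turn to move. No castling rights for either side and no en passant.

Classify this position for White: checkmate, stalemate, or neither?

checkmate

White to move; white king on a4.
In check: yes, from the black queen on d7.
King squares — a3: attacked by Bd6; b3: attacked by Kc2; b4: attacked by Be1; a5: attacked by Be1; b5: attacked by Qd7.
Legal moves for White: none.
In check with no legal moves → checkmate.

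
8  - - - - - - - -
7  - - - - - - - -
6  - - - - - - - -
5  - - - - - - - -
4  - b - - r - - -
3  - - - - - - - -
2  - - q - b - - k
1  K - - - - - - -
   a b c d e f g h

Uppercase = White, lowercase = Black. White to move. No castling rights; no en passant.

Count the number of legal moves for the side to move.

0

White to move; king on a1.
In check: no.
Legal moves: none.
Count: 0.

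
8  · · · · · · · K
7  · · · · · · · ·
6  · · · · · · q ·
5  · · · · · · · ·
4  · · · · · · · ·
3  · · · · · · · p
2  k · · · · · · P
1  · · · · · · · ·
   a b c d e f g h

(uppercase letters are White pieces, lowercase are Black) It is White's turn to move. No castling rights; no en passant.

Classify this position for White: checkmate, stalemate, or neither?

stalemate

White to move; white king on h8.
In check: no.
King squares — g7: attacked by Qg6; h7: attacked by Qg6; g8: attacked by Qg6.
Legal moves for White: none.
Not in check and no legal moves → stalemate.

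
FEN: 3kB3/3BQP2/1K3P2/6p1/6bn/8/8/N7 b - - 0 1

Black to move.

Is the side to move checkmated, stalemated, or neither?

Black to move; black king on d8.
In check: yes, from the white queen on e7.
King squares — c7: attacked by Kb6; d7: attacked by Qe7; e7: attacked by Pf6; c8: attacked by Bd7; e8: attacked by Bd7.
Legal moves for Black: none.
In check with no legal moves → checkmate.

checkmate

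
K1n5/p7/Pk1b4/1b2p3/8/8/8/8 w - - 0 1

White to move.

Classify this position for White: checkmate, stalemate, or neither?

stalemate

White to move; white king on a8.
In check: no.
King squares — a7: attacked by Kb6; b7: attacked by Kb6; b8: attacked by Bd6.
Legal moves for White: none.
Not in check and no legal moves → stalemate.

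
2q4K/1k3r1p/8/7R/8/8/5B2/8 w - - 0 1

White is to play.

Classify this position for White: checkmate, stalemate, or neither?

checkmate

White to move; white king on h8.
In check: yes, from the black queen on c8.
King squares — g7: attacked by Rf7; h7: attacked by Rf7; g8: attacked by Qc8.
Legal moves for White: none.
In check with no legal moves → checkmate.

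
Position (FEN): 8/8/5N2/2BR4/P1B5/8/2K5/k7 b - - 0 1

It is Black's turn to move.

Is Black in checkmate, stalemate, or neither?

stalemate

Black to move; black king on a1.
In check: no.
King squares — b1: attacked by Kc2; a2: attacked by Bc4; b2: attacked by Kc2.
Legal moves for Black: none.
Not in check and no legal moves → stalemate.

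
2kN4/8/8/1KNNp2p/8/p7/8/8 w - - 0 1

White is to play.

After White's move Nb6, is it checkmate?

no

After Nb6: black king on c8; in check: yes, from the white knight on b6.
Black has 3 legal replies: Kxd8, Kb8, Kc7.
In check but a legal move exists → not checkmate.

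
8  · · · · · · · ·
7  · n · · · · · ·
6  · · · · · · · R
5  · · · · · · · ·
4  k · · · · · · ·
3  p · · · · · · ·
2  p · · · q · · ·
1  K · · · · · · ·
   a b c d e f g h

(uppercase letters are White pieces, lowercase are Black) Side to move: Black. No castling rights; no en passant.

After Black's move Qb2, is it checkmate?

After Qb2: white king on a1; in check: yes, from the black queen on b2.
King squares — b1: attacked by Pa2; a2: attacked by Qb2; b2: attacked by Pa3.
White has no legal moves → checkmate.

yes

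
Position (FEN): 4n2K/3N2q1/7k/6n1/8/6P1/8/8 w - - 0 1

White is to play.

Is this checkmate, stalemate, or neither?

checkmate

White to move; white king on h8.
In check: yes, from the black queen on g7.
King squares — g7: attacked by Kh6; h7: attacked by Ng5; g8: attacked by Qg7.
Legal moves for White: none.
In check with no legal moves → checkmate.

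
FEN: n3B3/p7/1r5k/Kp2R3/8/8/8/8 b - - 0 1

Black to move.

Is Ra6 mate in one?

no

After Ra6: white king on a5; in check: yes, from the black rook on a6.
White has 3 legal replies: Kxa6, Kxb5, Kb4.
In check but a legal move exists → not checkmate.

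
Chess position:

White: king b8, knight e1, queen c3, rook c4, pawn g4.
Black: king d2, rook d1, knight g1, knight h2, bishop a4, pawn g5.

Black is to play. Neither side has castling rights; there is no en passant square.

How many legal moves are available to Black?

1

Black to move; king on d2.
In check: yes, from the white queen on c3.
Legal moves: Ke2.
Count: 1.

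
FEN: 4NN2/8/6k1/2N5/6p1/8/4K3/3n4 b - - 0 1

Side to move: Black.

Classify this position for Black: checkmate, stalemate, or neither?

Black to move; black king on g6.
In check: yes, from the white knight on f8.
Legal moves for Black: Kf7, Kh6, Kh5, Kg5, Kf5.
Black is in check but has 5 legal moves → neither.

neither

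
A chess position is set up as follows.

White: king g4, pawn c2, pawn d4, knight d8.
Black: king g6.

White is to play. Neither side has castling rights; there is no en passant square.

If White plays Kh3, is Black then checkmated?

After Kh3: black king on g6; in check: no.
Black is not in check, so this cannot be checkmate.

no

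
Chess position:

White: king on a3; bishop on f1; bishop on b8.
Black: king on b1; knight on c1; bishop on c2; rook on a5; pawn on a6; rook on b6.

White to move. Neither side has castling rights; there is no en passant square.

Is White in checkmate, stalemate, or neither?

White to move; white king on a3.
In check: yes, from the black rook on a5.
King squares — a2: attacked by Kb1; b2: attacked by Kb1; b3: attacked by Nc1; a4: attacked by Bc2; b4: attacked by Rb6.
Legal moves for White: none.
In check with no legal moves → checkmate.

checkmate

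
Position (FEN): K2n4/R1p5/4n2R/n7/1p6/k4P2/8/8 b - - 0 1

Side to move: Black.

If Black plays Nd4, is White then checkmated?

no

After Nd4: white king on a8; in check: no.
White is not in check, so this cannot be checkmate.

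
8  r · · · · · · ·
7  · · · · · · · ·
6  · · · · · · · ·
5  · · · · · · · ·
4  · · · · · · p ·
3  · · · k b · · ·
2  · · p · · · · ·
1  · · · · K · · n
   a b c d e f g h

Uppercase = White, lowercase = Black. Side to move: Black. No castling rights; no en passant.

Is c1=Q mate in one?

yes

After c1=Q: white king on e1; in check: yes, from the black queen on c1.
King squares — d1: attacked by Qc1; f1: attacked by Qc1; d2: attacked by Qc1; e2: attacked by Kd3; f2: attacked by Nh1.
White has no legal moves → checkmate.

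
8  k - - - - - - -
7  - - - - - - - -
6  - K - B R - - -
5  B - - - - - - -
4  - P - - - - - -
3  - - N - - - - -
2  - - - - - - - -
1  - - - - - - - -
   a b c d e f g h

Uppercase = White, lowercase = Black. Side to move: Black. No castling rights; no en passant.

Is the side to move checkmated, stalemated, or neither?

stalemate

Black to move; black king on a8.
In check: no.
King squares — a7: attacked by Kb6; b7: attacked by Kb6; b8: attacked by Bd6.
Legal moves for Black: none.
Not in check and no legal moves → stalemate.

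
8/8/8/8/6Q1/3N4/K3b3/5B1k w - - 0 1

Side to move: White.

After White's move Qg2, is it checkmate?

After Qg2: black king on h1; in check: yes, from the white queen on g2.
King squares — g1: attacked by Qg2; g2: attacked by Bf1; h2: attacked by Qg2.
Black has no legal moves → checkmate.

yes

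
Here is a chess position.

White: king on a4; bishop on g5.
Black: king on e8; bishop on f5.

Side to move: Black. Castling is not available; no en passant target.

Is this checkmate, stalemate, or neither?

neither

Black to move; black king on e8.
In check: no.
Legal moves for Black: Kf8, Kf7, Kd7, Bc8, Bh7, Bd7+, Bg6, Be6, Bg4, Be4, Bh3, Bd3, Bc2+, Bb1.
Black has 14 legal moves and is not in check → neither.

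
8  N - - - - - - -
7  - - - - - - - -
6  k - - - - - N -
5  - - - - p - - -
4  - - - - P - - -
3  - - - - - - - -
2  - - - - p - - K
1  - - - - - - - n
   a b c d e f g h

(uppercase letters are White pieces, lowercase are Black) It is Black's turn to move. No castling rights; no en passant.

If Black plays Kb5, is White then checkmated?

After Kb5: white king on h2; in check: no.
White is not in check, so this cannot be checkmate.

no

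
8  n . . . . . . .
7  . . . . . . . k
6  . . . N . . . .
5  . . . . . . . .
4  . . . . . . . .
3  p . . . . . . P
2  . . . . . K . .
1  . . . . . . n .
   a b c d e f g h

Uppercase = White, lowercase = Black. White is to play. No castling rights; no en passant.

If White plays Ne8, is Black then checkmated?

After Ne8: black king on h7; in check: no.
Black is not in check, so this cannot be checkmate.

no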